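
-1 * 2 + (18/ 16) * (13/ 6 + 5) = 97/16 = 6.06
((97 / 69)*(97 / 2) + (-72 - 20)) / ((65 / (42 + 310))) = -578512/4485 = -128.99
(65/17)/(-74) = -65/1258 = -0.05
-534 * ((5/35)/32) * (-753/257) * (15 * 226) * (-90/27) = -567969075/7196 = -78928.44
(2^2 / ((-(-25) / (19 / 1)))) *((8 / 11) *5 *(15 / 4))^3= 10260000/1331 = 7708.49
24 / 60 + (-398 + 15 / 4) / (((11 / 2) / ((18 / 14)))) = -70657/770 = -91.76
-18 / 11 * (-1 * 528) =864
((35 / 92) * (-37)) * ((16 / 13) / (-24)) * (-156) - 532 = -14826/23 = -644.61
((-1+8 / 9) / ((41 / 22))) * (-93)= 682/123 = 5.54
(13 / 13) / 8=1/8 = 0.12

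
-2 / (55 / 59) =-118/55 = -2.15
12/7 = 1.71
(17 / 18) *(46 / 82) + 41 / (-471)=51301/115866 = 0.44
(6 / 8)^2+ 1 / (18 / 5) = 121/144 = 0.84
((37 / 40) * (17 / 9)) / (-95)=-629/34200 = -0.02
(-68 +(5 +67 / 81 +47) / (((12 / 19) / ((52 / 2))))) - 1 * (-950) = 1485565/486 = 3056.72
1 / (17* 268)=1/4556 = 0.00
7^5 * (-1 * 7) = -117649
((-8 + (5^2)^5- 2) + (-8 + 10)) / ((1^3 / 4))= 39062468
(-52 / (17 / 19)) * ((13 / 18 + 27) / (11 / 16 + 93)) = -3944096/229347 = -17.20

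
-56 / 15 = -3.73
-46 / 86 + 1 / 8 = -141/344 = -0.41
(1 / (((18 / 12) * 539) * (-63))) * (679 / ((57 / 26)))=-5044/829521 = -0.01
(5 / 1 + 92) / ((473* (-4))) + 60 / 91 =104693/172172 = 0.61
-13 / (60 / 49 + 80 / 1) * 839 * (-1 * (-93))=-49703199/3980 = -12488.24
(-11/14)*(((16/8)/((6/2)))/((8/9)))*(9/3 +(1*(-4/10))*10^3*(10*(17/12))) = 186901/56 = 3337.52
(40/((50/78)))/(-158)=-156/395 = -0.39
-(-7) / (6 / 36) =42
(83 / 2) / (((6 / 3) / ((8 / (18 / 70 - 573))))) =-2905/10023 = -0.29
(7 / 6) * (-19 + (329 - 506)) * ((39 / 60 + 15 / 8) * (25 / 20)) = -34643/48 = -721.73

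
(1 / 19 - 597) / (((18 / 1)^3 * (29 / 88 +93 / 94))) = -5863814/75557205 = -0.08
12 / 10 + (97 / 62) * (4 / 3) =1528/465 = 3.29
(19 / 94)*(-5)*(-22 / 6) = 3.71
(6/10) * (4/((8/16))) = 24/5 = 4.80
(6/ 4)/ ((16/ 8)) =0.75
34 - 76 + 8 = -34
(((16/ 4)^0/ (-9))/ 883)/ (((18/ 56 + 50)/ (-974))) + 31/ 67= 348944237/750220641 = 0.47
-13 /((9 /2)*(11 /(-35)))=9.19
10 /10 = 1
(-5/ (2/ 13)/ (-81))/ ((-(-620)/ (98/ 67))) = 637/672948 = 0.00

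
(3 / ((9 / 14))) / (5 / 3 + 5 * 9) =1/10 = 0.10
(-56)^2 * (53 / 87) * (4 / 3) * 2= 1329664/261 = 5094.50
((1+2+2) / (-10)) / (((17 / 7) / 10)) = -35/17 = -2.06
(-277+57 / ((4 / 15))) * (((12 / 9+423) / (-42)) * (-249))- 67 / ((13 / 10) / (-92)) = -337156931/2184 = -154375.88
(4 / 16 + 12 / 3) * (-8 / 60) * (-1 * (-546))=-1547/5 = -309.40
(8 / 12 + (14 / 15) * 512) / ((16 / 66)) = 39479/20 = 1973.95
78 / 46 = 39/23 = 1.70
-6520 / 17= -383.53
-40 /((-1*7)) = 40/7 = 5.71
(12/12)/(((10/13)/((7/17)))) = 91/170 = 0.54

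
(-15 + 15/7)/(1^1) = -90/7 = -12.86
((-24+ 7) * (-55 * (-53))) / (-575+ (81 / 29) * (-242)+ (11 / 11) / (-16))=22993520/580461 = 39.61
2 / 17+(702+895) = 27151/17 = 1597.12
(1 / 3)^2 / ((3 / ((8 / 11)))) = 8/297 = 0.03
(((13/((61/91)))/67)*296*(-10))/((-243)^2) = -0.01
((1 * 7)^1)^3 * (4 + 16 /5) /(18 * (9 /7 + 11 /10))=9604/167 = 57.51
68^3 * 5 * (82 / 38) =3392555.79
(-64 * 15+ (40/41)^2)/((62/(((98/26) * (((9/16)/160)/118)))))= -1110879/639506192 = 0.00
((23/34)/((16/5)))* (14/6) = 805/1632 = 0.49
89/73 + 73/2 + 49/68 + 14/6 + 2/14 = 4265243/104244 = 40.92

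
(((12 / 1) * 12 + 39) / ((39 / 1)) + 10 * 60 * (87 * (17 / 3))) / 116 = 3845461/1508 = 2550.04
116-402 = -286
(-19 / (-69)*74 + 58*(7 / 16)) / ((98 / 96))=50510/1127 = 44.82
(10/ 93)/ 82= 5/3813 = 0.00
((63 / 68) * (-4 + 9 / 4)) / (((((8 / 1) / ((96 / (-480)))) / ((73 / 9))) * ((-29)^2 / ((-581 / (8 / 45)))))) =-18704133/14640128 = -1.28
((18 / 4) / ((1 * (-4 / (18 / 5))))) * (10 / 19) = -81/38 = -2.13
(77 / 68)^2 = 5929/4624 = 1.28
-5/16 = -0.31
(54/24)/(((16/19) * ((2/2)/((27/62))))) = 4617/3968 = 1.16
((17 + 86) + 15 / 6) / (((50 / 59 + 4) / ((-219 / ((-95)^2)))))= -2726331/5162300 = -0.53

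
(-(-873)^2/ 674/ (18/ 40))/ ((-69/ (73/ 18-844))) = -711273355/23253 = -30588.46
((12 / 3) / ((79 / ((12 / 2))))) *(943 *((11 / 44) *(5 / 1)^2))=141450/79 = 1790.51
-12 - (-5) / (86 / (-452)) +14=-24.28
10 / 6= 5/3 = 1.67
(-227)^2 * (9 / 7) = 463761/7 = 66251.57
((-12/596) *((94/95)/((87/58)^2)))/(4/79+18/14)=-207928/31381635 = -0.01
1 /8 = 0.12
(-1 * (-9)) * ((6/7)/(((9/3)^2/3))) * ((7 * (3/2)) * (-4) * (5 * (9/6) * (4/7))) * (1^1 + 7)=-25920/7 = -3702.86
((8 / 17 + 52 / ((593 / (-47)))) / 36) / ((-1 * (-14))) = -3067/423402 = -0.01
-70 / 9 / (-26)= 35/117 = 0.30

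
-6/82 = -3/41 = -0.07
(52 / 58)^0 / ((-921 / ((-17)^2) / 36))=-11.30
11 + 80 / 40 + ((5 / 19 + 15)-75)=-888/19 = -46.74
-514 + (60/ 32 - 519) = -8249/8 = -1031.12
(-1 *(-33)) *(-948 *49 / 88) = -17419.50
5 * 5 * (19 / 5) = 95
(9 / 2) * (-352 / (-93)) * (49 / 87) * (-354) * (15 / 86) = -22896720/38657 = -592.30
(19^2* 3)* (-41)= -44403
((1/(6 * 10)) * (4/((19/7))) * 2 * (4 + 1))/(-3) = -14/171 = -0.08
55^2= 3025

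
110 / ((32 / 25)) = 1375/16 = 85.94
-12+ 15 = 3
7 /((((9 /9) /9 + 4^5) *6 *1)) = 21/18434 = 0.00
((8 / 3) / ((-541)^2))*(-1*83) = -664/878043 = 0.00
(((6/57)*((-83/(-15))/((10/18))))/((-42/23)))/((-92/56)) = 166/475 = 0.35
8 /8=1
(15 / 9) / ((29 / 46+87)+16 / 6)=230/12461 = 0.02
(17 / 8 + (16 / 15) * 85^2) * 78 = 2405143/4 = 601285.75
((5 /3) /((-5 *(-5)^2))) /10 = -1/750 = 0.00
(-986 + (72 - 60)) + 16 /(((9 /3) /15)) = -894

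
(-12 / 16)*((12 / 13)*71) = -639/13 = -49.15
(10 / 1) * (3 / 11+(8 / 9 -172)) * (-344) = 58180720/99 = 587684.04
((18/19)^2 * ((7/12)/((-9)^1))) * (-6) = 126/361 = 0.35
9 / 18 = 1/2 = 0.50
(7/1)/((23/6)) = 42/23 = 1.83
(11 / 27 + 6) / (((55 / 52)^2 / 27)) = 467792/3025 = 154.64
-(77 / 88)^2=-49/64 = -0.77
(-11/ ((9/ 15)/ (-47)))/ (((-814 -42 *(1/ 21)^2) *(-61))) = 18095/1042856 = 0.02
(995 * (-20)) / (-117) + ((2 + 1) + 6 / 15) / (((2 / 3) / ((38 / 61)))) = 6182873/35685 = 173.26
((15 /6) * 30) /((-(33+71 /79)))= -5925/2678 = -2.21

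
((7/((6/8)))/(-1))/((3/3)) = -28/3 = -9.33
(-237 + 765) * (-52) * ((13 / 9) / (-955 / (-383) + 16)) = -2144.47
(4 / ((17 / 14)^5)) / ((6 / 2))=2151296/4259571 = 0.51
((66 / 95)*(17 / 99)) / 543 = 34/154755 = 0.00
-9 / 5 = -1.80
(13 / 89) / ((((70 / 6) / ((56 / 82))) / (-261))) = -40716/18245 = -2.23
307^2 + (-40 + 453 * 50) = 116859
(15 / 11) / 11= 15/121 = 0.12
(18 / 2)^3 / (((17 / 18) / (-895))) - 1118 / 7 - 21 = -82230835/119 = -691015.42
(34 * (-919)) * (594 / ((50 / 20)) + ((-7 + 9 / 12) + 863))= -341940601/10 = -34194060.10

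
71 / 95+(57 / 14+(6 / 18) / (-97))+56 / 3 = 9088249/387030 = 23.48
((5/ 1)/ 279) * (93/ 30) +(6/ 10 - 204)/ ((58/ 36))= -329363/2610 = -126.19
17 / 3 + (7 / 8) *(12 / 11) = 437/66 = 6.62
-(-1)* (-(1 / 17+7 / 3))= -122/51 = -2.39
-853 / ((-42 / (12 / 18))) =13.54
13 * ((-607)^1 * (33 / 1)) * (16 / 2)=-2083224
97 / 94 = 1.03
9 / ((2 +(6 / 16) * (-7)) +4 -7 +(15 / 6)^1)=-8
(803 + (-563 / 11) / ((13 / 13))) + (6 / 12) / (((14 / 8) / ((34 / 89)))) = 5152958/6853 = 751.93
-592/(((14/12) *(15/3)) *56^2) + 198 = 679029/3430 = 197.97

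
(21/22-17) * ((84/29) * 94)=-1393644/319 = -4368.79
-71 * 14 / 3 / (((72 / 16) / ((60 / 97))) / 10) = -455.44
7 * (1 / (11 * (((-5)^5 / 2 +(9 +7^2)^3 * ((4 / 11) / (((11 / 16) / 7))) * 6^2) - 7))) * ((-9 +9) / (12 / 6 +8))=0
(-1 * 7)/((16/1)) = -7/16 = -0.44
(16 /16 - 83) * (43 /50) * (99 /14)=-174537/350 = -498.68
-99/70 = -1.41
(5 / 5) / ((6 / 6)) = 1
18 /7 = 2.57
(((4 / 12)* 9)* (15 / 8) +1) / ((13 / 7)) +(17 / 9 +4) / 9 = 35563/8424 = 4.22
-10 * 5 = -50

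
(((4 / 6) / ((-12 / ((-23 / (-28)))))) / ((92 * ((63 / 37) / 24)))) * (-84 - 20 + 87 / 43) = 162245/227556 = 0.71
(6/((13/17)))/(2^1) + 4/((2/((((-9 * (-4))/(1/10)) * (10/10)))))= 9411/13 = 723.92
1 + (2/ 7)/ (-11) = 75/77 = 0.97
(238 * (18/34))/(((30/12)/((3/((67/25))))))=3780/67 = 56.42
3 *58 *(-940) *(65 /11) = -10631400/11 = -966490.91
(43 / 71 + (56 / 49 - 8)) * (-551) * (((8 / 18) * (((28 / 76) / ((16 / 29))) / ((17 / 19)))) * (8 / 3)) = 99293506/32589 = 3046.84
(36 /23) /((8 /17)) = 153/46 = 3.33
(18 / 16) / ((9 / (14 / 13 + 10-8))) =5/13 = 0.38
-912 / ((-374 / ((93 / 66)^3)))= 1698087/248897 = 6.82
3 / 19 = 0.16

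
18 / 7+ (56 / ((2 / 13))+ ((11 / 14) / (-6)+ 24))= 390.44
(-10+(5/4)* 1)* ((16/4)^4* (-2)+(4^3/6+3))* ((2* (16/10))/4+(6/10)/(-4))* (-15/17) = -680225/272 = -2500.83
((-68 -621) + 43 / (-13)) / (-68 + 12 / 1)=1125/91 = 12.36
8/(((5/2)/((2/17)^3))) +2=2.01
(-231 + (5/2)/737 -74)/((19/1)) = -449565/28006 = -16.05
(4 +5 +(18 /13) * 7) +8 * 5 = 763/13 = 58.69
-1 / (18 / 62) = -31/9 = -3.44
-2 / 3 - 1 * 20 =-62/3 = -20.67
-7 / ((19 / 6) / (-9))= 378/19 = 19.89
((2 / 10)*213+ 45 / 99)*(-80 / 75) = -37888/825 = -45.92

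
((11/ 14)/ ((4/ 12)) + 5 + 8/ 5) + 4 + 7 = 1397/70 = 19.96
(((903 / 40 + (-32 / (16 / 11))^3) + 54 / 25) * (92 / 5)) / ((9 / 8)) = -173749.40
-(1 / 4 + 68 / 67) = -339/268 = -1.26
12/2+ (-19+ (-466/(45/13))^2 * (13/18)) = 238308941/18225 = 13075.94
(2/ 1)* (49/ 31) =98/31 = 3.16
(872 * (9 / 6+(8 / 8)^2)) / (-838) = -1090/419 = -2.60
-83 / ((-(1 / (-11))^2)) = 10043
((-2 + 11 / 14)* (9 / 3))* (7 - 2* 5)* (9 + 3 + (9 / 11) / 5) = 102357/770 = 132.93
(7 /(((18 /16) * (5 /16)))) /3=896/135 = 6.64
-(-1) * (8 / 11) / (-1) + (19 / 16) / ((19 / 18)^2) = 283/836 = 0.34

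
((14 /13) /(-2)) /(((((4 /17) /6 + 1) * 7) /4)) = -204/689 = -0.30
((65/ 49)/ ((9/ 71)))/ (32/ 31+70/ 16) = 1144520/591381 = 1.94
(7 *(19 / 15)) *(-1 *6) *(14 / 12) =-931/15 = -62.07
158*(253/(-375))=-39974/375 = -106.60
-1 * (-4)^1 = 4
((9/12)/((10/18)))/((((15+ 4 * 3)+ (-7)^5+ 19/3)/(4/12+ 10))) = -837/1006420 = 0.00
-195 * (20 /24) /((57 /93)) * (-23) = 231725/38 = 6098.03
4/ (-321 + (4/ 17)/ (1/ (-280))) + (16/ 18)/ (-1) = -0.90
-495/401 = -1.23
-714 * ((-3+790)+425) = -865368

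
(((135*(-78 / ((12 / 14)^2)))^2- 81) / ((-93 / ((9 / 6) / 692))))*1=-821681901/171616 = -4787.91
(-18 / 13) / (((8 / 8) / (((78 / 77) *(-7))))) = 108/11 = 9.82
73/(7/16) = 1168/7 = 166.86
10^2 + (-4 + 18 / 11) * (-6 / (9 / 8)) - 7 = 3485/33 = 105.61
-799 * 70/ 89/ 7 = -7990/89 = -89.78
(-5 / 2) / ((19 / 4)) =-0.53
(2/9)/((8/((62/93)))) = 1/54 = 0.02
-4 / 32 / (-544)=1/4352 = 0.00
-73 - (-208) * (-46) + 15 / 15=-9640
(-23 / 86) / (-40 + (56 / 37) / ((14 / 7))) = 851/124872 = 0.01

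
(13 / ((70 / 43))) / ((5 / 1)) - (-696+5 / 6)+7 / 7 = 366326/525 = 697.76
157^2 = 24649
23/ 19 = 1.21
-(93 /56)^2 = -8649/3136 = -2.76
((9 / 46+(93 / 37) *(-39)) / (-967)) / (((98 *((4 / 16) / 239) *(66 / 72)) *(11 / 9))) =613990044/697010699 = 0.88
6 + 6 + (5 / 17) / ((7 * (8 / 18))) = 5757/476 = 12.09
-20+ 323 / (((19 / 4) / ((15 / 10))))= 82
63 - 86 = -23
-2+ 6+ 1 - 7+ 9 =7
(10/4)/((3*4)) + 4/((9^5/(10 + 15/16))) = 98765/472392 = 0.21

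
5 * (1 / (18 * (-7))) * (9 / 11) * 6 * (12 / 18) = -10/77 = -0.13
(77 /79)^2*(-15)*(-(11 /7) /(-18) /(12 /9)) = -46585/49928 = -0.93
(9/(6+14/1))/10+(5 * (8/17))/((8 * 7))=2071/23800 = 0.09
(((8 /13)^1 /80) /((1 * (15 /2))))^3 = 1/926859375 = 0.00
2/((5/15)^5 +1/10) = 4860/253 = 19.21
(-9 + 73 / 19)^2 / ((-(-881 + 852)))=9604/10469 = 0.92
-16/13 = -1.23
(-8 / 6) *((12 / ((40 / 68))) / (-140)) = 34/175 = 0.19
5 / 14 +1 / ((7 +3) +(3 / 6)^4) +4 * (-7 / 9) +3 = 143/414 = 0.35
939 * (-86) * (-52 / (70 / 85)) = 35693268/7 = 5099038.29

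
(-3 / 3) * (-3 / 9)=1/3 = 0.33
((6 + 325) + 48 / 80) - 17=1573/5 = 314.60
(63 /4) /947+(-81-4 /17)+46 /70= -181574387/2253860 = -80.56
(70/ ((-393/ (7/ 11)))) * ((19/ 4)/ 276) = -4655/2386296 = 0.00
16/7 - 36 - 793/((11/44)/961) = -21338280/7 = -3048325.71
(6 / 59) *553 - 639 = -34383/59 = -582.76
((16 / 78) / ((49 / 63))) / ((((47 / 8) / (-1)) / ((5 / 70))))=-96/29939 = 0.00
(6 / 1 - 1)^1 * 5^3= 625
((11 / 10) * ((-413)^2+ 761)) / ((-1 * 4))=-188463/4 = -47115.75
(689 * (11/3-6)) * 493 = -792579.67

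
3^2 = 9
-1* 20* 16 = -320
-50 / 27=-1.85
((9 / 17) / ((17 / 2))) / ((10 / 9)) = 81/1445 = 0.06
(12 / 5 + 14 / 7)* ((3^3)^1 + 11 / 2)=143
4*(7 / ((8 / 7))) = 49/2 = 24.50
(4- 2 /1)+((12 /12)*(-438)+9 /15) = -2177/5 = -435.40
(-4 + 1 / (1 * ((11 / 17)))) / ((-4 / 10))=6.14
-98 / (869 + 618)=-98/1487 = -0.07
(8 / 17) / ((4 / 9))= 18/17 = 1.06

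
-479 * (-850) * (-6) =-2442900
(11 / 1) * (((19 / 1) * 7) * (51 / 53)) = 74613/53 = 1407.79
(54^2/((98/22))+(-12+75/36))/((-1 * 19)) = -379081/11172 = -33.93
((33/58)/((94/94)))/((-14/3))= -0.12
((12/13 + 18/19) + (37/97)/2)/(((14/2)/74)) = 3654379/167713 = 21.79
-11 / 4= -2.75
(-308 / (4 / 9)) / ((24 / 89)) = -20559/8 = -2569.88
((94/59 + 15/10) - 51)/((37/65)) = -367445/4366 = -84.16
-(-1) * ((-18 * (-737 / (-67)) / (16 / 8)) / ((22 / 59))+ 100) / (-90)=331/180 = 1.84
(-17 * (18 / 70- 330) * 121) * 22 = 522276414/35 = 14922183.26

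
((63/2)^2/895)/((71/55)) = 43659/50836 = 0.86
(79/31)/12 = 79/372 = 0.21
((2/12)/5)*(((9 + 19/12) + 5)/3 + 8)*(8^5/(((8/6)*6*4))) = 12160/27 = 450.37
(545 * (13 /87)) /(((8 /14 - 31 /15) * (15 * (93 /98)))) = -4860310/1270287 = -3.83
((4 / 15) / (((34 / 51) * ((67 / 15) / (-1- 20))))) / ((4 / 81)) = -5103/134 = -38.08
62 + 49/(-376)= 23263/376 = 61.87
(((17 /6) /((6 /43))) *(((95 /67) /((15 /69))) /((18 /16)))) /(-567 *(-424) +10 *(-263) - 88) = 16813/33945885 = 0.00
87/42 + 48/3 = 253/14 = 18.07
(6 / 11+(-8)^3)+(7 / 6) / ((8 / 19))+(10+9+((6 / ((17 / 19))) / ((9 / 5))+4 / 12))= -4358969/8976 = -485.62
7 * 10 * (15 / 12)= 175/2 = 87.50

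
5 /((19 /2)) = 10/19 = 0.53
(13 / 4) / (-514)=-13/2056 = -0.01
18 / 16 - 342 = -2727/8 = -340.88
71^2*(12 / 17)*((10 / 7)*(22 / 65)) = 2661648/1547 = 1720.52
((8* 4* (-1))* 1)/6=-16/3 = -5.33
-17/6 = -2.83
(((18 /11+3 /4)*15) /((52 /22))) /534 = 0.03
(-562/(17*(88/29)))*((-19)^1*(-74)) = -15317.51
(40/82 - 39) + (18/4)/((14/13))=-39415/1148 = -34.33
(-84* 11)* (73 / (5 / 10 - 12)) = 134904/23 = 5865.39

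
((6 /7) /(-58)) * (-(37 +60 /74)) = 4197/7511 = 0.56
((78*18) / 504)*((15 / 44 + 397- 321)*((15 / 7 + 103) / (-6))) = -2008682/539 = -3726.68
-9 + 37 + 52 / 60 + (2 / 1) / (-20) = 863/30 = 28.77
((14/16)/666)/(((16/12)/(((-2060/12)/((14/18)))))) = -515/2368 = -0.22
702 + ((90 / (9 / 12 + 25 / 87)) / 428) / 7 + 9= 192254409/270389 = 711.03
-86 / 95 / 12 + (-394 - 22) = -237163/570 = -416.08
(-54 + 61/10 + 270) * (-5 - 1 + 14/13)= -71072/65 = -1093.42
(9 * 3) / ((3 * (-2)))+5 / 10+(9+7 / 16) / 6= -233/96 = -2.43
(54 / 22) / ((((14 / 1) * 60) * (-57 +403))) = 9/1065680 = 0.00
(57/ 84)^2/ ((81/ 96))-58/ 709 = 435164/938007 = 0.46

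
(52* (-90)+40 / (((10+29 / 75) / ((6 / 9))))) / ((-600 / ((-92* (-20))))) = 33522224/2337 = 14344.13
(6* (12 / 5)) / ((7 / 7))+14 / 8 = 323/20 = 16.15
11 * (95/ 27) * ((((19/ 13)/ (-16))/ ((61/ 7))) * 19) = -2640715/342576 = -7.71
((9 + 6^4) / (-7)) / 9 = -20.71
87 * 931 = 80997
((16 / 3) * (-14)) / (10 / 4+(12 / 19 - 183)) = 8512/20505 = 0.42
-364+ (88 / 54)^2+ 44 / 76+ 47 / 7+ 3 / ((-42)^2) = -961171823/2714796 = -354.05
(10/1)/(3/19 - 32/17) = -3230/557 = -5.80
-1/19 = -0.05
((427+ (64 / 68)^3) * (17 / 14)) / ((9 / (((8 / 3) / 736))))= 30463/145656 = 0.21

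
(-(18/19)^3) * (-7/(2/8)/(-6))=-27216/6859 = -3.97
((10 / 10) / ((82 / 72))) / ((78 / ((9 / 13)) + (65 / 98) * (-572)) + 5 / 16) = -84672/25690313 = 0.00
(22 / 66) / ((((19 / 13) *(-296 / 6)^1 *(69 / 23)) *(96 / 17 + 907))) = -221/130884540 = 0.00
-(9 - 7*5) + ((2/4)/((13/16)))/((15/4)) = 5102/195 = 26.16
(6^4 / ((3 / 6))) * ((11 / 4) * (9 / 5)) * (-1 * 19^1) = -1218888/5 = -243777.60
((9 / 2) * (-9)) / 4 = -81/8 = -10.12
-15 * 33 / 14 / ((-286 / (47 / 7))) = 2115/2548 = 0.83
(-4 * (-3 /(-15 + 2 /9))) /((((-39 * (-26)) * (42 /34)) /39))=-306/12103 = -0.03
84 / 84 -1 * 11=-10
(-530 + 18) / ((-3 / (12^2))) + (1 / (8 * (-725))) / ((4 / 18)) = 285081591/11600 = 24576.00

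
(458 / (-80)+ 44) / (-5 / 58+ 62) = 44399/71820 = 0.62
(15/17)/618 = 5/3502 = 0.00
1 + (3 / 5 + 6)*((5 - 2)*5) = 100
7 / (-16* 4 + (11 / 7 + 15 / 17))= -833/7324 = -0.11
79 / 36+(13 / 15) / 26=401/180 = 2.23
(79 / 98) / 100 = 79/9800 = 0.01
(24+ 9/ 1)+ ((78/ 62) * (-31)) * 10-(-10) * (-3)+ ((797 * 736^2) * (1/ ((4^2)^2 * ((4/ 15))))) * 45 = 284588388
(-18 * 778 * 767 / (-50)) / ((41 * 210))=895089/35875 = 24.95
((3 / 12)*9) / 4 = 9/16 = 0.56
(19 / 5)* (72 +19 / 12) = 16777/60 = 279.62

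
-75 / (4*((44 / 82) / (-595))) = 1829625/88 = 20791.19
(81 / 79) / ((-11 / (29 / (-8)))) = 2349/6952 = 0.34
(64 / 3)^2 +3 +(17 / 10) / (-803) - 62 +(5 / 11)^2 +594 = 787271197/794970 = 990.32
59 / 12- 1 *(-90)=1139/12 = 94.92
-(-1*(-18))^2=-324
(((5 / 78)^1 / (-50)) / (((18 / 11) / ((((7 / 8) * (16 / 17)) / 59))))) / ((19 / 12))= -77/11148345 = 0.00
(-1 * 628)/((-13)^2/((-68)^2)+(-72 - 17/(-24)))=8.81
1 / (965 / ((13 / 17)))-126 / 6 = -344492/16405 = -21.00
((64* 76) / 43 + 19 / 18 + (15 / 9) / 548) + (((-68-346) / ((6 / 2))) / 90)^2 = 68645459/589100 = 116.53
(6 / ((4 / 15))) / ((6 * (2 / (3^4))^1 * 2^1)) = 75.94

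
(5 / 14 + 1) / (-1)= -19/14 = -1.36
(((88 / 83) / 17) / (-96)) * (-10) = 55/8466 = 0.01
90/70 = 9/7 = 1.29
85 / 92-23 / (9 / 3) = -1861/276 = -6.74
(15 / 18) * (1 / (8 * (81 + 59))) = 1/1344 = 0.00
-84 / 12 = -7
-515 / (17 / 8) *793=-3267160/17 = -192185.88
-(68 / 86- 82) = 3492/43 = 81.21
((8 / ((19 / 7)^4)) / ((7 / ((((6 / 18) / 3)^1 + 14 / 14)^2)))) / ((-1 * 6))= -137200/31668003 = 0.00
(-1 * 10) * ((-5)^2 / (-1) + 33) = -80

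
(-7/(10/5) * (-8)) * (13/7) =52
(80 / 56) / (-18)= -5/63 = -0.08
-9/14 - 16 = -233/14 = -16.64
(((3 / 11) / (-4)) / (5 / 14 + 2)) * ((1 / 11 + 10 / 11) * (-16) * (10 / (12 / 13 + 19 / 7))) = 50960/40051 = 1.27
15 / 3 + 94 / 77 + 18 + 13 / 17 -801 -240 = -1329963/1309 = -1016.01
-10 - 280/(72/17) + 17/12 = -2689/36 = -74.69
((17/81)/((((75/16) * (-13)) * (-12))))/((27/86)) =5848/6396975 = 0.00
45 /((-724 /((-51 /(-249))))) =-0.01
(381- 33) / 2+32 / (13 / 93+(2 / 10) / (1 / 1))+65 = 333.18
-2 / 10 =-1/5 = -0.20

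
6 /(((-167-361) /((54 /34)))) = -27/1496 = -0.02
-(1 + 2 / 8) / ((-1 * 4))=5/16 = 0.31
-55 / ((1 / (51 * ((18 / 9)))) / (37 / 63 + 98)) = -11614570/21 = -553074.76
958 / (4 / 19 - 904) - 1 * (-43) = 360097/8586 = 41.94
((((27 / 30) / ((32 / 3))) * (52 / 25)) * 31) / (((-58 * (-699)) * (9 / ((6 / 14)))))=1209/189196000 = 0.00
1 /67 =0.01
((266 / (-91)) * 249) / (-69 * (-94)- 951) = -3154/23985 = -0.13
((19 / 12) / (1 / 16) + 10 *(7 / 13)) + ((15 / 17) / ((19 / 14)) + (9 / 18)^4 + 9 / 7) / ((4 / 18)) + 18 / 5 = 611053799/14108640 = 43.31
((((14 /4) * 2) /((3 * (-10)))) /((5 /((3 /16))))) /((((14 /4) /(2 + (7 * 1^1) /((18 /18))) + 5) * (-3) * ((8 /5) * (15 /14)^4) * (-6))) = -16807/392850000 = 0.00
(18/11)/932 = 9/5126 = 0.00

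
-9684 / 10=-4842/5 = -968.40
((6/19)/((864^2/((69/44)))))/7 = 23/242694144 = 0.00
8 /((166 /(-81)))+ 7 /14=-565/166 = -3.40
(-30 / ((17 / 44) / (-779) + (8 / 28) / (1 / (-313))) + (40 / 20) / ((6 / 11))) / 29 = 51523945/373349973 = 0.14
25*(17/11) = 425/11 = 38.64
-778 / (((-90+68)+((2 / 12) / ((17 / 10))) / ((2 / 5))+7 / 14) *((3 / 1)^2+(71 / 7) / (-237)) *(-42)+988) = -1567281/18098566 = -0.09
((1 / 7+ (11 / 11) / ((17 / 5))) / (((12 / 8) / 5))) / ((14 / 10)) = 2600/2499 = 1.04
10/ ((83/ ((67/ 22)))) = 335/913 = 0.37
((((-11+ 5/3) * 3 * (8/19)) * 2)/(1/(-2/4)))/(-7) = -32/19 = -1.68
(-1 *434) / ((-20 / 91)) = 19747/10 = 1974.70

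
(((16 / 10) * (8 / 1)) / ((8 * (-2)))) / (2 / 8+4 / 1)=-16/85 = -0.19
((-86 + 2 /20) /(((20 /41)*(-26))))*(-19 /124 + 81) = 14122819/25792 = 547.57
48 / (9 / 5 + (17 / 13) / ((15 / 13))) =180/11 = 16.36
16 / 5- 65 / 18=-37/90 = -0.41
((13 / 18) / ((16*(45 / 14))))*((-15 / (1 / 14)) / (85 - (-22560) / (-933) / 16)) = -198107/5608440 = -0.04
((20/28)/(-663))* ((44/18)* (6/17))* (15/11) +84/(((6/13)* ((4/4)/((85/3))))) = 406845430/78897 = 5156.67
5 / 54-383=-20677/54 = -382.91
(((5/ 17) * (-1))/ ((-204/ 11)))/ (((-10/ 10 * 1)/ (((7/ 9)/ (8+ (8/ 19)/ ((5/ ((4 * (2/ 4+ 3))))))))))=-36575/27216864 = 0.00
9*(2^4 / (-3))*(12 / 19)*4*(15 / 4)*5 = -43200/19 = -2273.68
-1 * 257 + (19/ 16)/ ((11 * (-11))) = -497571/1936 = -257.01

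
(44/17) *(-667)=-29348/17 = -1726.35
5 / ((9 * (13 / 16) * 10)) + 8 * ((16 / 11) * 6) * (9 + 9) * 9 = 14556760/1287 = 11310.61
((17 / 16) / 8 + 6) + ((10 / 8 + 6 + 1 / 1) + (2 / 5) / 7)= 64691/4480 = 14.44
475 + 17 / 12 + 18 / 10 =28693/60 = 478.22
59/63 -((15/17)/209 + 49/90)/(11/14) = 2932582/12311145 = 0.24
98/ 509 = 0.19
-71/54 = -1.31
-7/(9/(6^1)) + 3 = -5/3 = -1.67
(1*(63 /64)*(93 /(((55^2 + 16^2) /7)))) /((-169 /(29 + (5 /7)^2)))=-605151/17743648 = -0.03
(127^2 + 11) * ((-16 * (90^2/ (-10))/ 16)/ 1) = 13073400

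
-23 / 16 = -1.44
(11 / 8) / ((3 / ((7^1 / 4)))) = 77/96 = 0.80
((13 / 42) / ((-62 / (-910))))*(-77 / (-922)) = 65065/171492 = 0.38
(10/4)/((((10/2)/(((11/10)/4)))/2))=11/40 = 0.28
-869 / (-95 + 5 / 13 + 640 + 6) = -11297/7168 = -1.58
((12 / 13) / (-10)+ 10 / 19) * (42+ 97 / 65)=1515272/80275 = 18.88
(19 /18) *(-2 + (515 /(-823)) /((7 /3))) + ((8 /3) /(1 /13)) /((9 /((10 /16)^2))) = -0.89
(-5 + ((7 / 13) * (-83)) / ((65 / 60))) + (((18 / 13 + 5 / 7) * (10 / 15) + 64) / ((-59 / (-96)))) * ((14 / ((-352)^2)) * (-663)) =-523386317/9651928 = -54.23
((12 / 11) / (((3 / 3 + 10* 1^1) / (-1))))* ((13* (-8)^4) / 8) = -79872/121 = -660.10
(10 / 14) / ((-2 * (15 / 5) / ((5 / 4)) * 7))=-25/1176 = -0.02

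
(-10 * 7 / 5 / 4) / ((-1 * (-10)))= -7/20 = -0.35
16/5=3.20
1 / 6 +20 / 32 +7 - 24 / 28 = 1165/168 = 6.93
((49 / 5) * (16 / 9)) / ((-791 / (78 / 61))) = -2912/103395 = -0.03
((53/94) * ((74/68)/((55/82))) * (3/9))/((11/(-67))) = -5386867/2900370 = -1.86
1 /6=0.17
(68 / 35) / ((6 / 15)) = 34/7 = 4.86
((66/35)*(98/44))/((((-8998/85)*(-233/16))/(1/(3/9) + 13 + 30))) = 131376/1048267 = 0.13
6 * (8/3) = 16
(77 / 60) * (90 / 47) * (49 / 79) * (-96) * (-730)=396617760/3713 = 106818.68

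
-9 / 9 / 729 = -1/729 = 0.00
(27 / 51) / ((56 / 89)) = 801/952 = 0.84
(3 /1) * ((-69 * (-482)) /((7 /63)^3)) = 72735246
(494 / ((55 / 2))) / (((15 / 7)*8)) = 1729/1650 = 1.05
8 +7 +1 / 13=196/13 = 15.08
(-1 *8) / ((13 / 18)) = -144/13 = -11.08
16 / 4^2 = 1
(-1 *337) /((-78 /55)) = 18535/78 = 237.63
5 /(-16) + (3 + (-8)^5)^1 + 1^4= -32764.31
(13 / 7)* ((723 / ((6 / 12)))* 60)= 1127880/7 = 161125.71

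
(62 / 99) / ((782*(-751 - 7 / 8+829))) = 248/23883453 = 0.00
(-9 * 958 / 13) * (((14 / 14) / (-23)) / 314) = 4311/46943 = 0.09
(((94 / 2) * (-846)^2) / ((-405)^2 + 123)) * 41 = 114932061/13679 = 8402.08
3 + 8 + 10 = 21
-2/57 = -0.04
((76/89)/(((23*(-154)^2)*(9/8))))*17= 2584/109229967 = 0.00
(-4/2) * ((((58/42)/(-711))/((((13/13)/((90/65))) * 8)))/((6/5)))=145/258804 = 0.00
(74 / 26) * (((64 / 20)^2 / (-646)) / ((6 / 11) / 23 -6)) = 149776/19840275 = 0.01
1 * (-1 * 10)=-10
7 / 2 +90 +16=219/2 = 109.50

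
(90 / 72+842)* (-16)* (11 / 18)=-74206/9 = -8245.11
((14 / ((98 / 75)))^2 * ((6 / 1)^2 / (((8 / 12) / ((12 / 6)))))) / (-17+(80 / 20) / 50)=-1687500/2303 = -732.74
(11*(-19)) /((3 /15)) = -1045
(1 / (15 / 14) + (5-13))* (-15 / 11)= 106/11 = 9.64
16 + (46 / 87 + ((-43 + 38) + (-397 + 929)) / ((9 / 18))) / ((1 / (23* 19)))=40093520/87 = 460845.06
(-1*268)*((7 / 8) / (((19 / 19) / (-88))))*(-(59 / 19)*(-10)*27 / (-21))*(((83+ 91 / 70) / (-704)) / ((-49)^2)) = 29991411/729904 = 41.09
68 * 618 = 42024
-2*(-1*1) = 2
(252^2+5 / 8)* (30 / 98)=7620555/392 = 19440.19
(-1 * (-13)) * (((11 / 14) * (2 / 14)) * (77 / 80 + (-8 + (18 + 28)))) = 445731/7840 = 56.85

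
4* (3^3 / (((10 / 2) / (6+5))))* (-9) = -10692/5 = -2138.40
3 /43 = 0.07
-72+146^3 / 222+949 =1653415/111 = 14895.63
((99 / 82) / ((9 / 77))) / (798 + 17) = 847/66830 = 0.01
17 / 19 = 0.89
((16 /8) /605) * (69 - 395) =-652/605 = -1.08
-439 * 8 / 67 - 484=-35940/67 = -536.42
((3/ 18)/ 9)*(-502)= -251/27 = -9.30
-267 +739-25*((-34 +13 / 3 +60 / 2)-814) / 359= 569369/1077 = 528.66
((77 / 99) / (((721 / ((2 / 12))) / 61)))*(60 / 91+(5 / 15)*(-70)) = -188795/759213 = -0.25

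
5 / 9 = 0.56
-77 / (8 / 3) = -231/8 = -28.88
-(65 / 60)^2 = -169/144 = -1.17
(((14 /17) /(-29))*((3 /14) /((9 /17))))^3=-1/658503 = 0.00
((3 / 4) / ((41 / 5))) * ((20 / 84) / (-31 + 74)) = 25/49364 = 0.00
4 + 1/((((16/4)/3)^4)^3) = 67640305/16777216 = 4.03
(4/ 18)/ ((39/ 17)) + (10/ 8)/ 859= 118579/1206036 = 0.10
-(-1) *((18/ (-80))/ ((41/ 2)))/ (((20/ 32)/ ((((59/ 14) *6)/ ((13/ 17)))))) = -54162/93275 = -0.58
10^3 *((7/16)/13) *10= 4375/13 = 336.54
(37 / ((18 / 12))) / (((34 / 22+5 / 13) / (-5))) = -26455/414 = -63.90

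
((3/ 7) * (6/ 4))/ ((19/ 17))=153/266 = 0.58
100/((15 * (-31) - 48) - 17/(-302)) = -30200/154909 = -0.19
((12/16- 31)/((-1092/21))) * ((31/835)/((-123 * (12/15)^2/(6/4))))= -18755/45573632 = 0.00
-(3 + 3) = -6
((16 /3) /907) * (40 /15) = 0.02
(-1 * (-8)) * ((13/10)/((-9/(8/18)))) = -208/405 = -0.51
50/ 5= 10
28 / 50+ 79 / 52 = 2703/1300 = 2.08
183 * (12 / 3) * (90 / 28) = 2352.86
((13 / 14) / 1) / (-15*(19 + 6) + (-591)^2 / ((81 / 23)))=117/12449248 = 0.00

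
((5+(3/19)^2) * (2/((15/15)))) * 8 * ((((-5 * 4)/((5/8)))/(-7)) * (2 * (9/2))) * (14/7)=16717824/2527 = 6615.68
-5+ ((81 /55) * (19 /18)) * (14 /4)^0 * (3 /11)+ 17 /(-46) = -68818/13915 = -4.95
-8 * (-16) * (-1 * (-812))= 103936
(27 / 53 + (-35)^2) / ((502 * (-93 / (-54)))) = 584568/412393 = 1.42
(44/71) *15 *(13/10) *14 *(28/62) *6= 1009008/2201 = 458.43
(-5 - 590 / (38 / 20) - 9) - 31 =-6755/19 = -355.53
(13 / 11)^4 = 28561/14641 = 1.95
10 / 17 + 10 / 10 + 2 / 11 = 331/187 = 1.77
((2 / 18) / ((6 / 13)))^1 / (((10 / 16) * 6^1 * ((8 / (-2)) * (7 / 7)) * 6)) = -13/4860 = 0.00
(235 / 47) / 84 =5/84 = 0.06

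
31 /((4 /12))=93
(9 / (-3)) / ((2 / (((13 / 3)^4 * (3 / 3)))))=-28561/54 = -528.91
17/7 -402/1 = -399.57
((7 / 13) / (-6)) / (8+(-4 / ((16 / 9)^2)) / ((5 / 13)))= -1120/58773 = -0.02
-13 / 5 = -2.60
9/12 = 0.75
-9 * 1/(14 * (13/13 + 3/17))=-153/280 = -0.55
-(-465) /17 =465/17 = 27.35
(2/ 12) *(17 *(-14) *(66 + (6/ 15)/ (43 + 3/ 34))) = -57538642/21975 = -2618.37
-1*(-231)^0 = -1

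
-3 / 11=-0.27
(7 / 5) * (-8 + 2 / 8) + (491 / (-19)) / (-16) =-14037/1520 = -9.23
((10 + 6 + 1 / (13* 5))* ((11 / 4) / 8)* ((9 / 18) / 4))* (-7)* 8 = -38.54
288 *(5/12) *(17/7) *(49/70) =204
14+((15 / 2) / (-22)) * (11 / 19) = 1049/76 = 13.80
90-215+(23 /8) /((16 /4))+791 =21335/32 = 666.72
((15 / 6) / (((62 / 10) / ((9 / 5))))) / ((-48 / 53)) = -795/992 = -0.80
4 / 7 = 0.57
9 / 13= 0.69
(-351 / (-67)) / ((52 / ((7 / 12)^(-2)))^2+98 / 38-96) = 8643024/362417137 = 0.02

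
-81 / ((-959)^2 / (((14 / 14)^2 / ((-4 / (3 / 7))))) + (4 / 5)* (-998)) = 1215/128767316 = 0.00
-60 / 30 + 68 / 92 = -29/23 = -1.26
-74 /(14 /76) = -2812/7 = -401.71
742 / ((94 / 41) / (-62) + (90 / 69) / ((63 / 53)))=455508606/650929 = 699.78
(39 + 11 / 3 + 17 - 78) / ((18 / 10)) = -275/27 = -10.19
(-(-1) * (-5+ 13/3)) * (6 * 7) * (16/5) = -448/5 = -89.60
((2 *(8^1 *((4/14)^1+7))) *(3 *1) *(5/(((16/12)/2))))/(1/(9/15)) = 1573.71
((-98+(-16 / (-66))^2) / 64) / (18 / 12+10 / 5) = -53329/121968 = -0.44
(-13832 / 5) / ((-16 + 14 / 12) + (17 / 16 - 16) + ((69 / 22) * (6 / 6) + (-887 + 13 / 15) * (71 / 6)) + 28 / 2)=1685376/6396037 = 0.26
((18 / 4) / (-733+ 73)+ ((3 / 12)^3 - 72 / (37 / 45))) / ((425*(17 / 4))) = -0.05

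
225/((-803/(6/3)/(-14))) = 6300/803 = 7.85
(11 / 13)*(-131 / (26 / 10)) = -7205/169 = -42.63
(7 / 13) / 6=0.09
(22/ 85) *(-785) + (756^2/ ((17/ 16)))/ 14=38219.41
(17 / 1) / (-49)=-17/49 = -0.35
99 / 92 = 1.08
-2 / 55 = -0.04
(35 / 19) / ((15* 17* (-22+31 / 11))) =-77/204459 = 0.00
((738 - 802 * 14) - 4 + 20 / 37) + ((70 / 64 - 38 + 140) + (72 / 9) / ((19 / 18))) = -233571171/22496 = -10382.79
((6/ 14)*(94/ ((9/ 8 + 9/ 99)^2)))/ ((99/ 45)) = 992640/80143 = 12.39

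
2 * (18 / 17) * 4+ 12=348/17 = 20.47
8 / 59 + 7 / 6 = 461/354 = 1.30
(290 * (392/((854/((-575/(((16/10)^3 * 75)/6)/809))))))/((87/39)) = -1308125/1579168 = -0.83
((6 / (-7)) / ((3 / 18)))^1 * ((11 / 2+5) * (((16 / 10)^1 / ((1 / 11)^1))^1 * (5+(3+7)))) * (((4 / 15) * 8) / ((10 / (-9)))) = 684288/25 = 27371.52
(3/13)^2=9/169 = 0.05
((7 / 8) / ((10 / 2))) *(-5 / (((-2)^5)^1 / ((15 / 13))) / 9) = 35/9984 = 0.00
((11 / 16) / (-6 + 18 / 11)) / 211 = -121/162048 = 0.00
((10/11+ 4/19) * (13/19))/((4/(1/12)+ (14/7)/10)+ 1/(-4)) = 60840/3808189 = 0.02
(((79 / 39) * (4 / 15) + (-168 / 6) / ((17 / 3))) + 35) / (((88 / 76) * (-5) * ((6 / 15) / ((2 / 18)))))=-5781833/3938220 = -1.47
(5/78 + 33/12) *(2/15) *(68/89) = 14926/52065 = 0.29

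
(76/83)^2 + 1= 12665/6889 = 1.84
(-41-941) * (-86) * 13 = 1097876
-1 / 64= -0.02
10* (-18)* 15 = -2700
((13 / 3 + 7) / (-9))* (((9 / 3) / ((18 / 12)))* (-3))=68/9 = 7.56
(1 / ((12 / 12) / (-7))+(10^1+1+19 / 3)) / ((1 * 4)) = 31/12 = 2.58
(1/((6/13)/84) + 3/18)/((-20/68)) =-18581/30 = -619.37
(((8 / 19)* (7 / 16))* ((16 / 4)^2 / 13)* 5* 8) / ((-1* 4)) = -560/247 = -2.27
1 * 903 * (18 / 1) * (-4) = -65016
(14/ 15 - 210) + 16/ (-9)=-9488/45 = -210.84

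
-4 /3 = -1.33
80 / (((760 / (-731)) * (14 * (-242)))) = 731/32186 = 0.02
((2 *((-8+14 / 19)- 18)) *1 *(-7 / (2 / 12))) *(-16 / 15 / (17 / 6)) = -258048/323 = -798.91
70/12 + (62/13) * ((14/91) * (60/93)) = 6.31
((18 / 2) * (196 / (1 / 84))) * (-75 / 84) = -132300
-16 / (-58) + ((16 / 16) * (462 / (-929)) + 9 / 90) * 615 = -13150933/53882 = -244.07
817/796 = 1.03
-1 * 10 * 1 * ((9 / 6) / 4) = -15/4 = -3.75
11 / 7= 1.57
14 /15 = 0.93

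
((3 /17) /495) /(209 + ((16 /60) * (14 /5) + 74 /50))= 5/2962454 = 0.00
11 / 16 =0.69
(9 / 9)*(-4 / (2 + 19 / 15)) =-60/49 = -1.22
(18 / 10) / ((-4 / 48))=-108/5 = -21.60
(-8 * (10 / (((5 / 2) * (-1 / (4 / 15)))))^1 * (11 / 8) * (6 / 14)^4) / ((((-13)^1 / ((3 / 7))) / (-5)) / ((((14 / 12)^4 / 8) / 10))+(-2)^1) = 2376/1560475 = 0.00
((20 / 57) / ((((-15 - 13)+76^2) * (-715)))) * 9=-1/1301443 = 0.00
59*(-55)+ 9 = -3236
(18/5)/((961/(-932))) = -16776/4805 = -3.49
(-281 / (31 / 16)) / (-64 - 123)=4496/5797 = 0.78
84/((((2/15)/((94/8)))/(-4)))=-29610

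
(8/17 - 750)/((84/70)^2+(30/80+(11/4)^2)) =-5096800/63767 = -79.93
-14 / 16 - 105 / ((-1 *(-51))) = -399/136 = -2.93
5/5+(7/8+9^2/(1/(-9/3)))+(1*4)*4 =-1801/8 = -225.12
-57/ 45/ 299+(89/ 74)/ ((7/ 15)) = 5977633/2323230 = 2.57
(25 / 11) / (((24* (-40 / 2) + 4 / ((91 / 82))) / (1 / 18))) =-2275/8583696 = 0.00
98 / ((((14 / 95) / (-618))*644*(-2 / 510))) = 7485525/46 = 162728.80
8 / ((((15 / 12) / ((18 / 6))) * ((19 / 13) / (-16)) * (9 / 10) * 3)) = -13312/171 = -77.85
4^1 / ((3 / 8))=10.67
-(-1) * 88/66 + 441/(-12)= -425/12 = -35.42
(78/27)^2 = 8.35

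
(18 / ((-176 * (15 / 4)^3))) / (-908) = 2/936375 = 0.00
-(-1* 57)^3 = 185193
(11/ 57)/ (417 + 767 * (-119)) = -11/5178792 = 0.00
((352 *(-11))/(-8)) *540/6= 43560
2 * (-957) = -1914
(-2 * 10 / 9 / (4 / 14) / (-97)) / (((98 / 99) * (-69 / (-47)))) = 2585/46851 = 0.06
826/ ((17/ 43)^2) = 1527274/289 = 5284.69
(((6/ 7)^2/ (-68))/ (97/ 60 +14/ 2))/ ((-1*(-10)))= -54/430661 = 0.00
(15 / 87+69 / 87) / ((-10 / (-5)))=14/29 = 0.48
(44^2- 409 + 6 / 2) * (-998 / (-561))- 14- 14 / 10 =148853/55 = 2706.42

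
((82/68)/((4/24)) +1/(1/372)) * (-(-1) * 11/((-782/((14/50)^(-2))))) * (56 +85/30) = -745050625/186116 = -4003.15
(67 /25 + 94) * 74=178858/25 = 7154.32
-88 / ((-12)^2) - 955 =-955.61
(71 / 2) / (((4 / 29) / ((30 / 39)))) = 10295/52 = 197.98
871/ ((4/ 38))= 16549/2 = 8274.50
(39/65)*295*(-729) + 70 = -128963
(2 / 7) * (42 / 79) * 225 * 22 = 59400/79 = 751.90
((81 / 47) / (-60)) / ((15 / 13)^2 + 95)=-4563/15303200 = 0.00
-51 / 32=-1.59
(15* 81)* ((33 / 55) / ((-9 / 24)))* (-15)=29160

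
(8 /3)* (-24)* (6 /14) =-192/7 = -27.43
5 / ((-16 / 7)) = -35/16 = -2.19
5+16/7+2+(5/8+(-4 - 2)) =219/56 = 3.91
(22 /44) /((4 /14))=7/4 = 1.75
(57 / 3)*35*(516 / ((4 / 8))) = 686280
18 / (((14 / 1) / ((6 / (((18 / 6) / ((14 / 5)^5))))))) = 1382976/3125 = 442.55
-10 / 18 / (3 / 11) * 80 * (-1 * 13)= 57200/27 = 2118.52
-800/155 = -160/31 = -5.16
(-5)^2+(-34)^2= 1181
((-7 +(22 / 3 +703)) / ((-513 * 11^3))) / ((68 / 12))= -2110/11607651 = 0.00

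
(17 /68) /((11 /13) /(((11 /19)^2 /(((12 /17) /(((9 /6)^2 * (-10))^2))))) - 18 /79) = -129633075/116321384 = -1.11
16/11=1.45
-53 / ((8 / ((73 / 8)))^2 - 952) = 282437/5069112 = 0.06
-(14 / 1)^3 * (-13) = 35672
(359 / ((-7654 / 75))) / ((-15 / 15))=26925/7654 = 3.52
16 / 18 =8/9 = 0.89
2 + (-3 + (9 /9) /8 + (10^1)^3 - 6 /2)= 7969/8 = 996.12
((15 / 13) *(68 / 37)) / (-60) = -17/481 = -0.04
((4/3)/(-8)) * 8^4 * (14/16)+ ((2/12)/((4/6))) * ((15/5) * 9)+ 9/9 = -7075/12 = -589.58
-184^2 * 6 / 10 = -101568/5 = -20313.60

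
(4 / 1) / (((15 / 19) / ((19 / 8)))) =361/30 = 12.03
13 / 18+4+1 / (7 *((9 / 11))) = 617/126 = 4.90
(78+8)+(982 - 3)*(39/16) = 39557/16 = 2472.31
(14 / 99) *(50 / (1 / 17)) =11900/99 = 120.20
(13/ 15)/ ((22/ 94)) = 611/165 = 3.70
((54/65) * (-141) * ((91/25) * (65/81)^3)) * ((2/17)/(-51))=2891252/5688387 = 0.51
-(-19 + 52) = -33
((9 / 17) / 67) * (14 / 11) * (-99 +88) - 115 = -131111/1139 = -115.11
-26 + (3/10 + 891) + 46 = 9113/10 = 911.30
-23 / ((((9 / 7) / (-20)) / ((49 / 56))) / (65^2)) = 23807875/18 = 1322659.72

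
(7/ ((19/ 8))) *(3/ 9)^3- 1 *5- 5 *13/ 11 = -60944/5643 = -10.80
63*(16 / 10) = 504/5 = 100.80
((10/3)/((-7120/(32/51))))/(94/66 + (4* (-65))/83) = 3652/21237981 = 0.00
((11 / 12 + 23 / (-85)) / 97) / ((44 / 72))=1977/181390 = 0.01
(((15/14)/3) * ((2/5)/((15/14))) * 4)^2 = 64/225 = 0.28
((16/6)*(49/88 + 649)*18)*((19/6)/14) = 1086059/154 = 7052.33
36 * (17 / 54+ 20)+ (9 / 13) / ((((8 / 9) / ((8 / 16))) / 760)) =80129/78 = 1027.29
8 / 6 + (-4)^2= 52/3 = 17.33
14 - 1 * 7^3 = -329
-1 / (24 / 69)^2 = -529/64 = -8.27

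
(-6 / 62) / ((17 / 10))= -30/527 = -0.06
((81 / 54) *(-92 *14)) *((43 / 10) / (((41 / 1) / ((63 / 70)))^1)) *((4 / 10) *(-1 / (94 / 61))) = 11402181/240875 = 47.34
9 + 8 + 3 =20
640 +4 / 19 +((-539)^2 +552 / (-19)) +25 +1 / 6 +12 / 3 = 33192391/114 = 291161.32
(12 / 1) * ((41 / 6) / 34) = 41/17 = 2.41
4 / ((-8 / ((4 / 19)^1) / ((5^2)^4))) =-41118.42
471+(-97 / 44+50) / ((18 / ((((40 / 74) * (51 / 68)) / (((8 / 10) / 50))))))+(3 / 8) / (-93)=108662773/201872 = 538.28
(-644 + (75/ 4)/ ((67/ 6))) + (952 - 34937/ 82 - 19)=-371894/2747 = -135.38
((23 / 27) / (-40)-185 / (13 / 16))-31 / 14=-22597313/98280 = -229.93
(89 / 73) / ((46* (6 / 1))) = 89/20148 = 0.00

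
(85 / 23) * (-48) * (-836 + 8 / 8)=3406800/23 = 148121.74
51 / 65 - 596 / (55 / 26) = -200887/715 = -280.96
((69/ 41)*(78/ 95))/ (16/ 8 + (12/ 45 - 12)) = -8073/56867 = -0.14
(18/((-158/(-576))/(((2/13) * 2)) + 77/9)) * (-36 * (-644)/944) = 30046464/642097 = 46.79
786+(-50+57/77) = 56729/77 = 736.74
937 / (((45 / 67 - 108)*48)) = -62779/345168 = -0.18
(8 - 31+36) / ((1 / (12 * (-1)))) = -156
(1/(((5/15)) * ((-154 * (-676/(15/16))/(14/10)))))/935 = 9/222485120 = 0.00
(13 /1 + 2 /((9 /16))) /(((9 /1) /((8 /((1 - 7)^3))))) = -149/2187 = -0.07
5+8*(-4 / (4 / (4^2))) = -123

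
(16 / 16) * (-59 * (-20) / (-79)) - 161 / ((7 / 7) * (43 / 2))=-76178/3397 = -22.43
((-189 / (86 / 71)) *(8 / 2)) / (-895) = 26838/38485 = 0.70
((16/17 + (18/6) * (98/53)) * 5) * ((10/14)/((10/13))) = 189995/6307 = 30.12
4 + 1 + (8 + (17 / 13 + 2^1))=212/13 = 16.31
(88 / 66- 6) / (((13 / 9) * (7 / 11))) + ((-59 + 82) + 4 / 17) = 4013/221 = 18.16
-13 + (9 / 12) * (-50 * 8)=-313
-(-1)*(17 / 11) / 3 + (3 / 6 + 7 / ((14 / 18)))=661/66 = 10.02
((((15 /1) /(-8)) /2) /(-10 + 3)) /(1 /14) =15/8 = 1.88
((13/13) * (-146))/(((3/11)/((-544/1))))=873664/3 = 291221.33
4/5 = 0.80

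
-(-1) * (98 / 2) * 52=2548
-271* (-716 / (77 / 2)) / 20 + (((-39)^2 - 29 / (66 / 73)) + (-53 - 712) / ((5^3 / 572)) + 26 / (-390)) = -1759.79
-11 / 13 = -0.85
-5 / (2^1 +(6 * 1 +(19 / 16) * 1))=-80/147 = -0.54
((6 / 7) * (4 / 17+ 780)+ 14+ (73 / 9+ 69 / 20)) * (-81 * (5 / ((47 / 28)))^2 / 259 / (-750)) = 89235834/34736525 = 2.57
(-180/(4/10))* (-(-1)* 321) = -144450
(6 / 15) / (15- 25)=-1/25 = -0.04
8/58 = 4/29 = 0.14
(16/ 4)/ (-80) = -1/20 = -0.05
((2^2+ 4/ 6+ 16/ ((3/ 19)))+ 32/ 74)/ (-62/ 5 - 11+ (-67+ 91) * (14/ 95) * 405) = 374110/4952709 = 0.08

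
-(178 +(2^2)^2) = -194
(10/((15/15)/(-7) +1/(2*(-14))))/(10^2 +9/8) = -448/809 = -0.55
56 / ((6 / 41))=1148/3 = 382.67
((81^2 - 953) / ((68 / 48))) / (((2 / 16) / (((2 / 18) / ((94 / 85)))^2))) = 19067200/59643 = 319.69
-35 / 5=-7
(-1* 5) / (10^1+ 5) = -1/3 = -0.33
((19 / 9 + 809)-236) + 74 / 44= 114205/198 = 576.79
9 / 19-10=-9.53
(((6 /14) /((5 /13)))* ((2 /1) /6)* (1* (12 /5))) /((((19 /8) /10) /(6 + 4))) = 37.53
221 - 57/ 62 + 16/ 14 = 96011/434 = 221.22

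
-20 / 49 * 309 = -6180/49 = -126.12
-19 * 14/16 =-133/8 = -16.62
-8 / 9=-0.89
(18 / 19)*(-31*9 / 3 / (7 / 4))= -6696/133 = -50.35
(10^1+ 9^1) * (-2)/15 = -38/15 = -2.53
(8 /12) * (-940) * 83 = -156040/3 = -52013.33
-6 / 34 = -3/17 = -0.18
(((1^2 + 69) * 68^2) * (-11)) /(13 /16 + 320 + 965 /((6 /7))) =-170903040/69439 = -2461.20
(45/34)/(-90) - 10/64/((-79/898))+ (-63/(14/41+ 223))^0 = 59337/21488 = 2.76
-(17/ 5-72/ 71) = -847/355 = -2.39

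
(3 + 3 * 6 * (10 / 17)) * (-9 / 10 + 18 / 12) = 693/85 = 8.15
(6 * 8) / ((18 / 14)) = 112/3 = 37.33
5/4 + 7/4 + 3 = 6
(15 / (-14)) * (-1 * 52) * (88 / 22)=1560/7 = 222.86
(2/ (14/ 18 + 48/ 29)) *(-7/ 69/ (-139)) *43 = 52374/2030095 = 0.03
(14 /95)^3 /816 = 343/87452250 = 0.00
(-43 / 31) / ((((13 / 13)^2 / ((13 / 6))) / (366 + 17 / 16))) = -3283007/2976 = -1103.16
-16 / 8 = -2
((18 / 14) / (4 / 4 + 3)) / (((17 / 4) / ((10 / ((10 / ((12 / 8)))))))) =27/238 = 0.11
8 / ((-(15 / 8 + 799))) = -64/6407 = -0.01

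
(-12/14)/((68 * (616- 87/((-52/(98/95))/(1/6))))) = -7410/362290859 = 0.00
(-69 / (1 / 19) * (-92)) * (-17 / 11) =-2050404/11 = -186400.36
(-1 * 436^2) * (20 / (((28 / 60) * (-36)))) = 4752400/21 = 226304.76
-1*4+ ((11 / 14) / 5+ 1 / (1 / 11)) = 501/70 = 7.16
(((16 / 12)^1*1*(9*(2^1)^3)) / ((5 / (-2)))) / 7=-192/35 = -5.49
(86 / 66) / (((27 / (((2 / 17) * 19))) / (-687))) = -74.11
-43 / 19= -2.26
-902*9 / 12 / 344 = -1353/688 = -1.97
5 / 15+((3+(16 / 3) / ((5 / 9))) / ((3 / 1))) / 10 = 113/150 = 0.75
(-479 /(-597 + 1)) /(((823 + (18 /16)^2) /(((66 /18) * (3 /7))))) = 84304/55021379 = 0.00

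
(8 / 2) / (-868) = -1/217 = 0.00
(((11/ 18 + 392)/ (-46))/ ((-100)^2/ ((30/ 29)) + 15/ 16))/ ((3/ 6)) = -56536/32019105 = 0.00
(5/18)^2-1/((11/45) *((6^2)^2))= 1055/14256 = 0.07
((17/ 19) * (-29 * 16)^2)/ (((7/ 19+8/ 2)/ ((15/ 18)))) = 9150080/249 = 36747.31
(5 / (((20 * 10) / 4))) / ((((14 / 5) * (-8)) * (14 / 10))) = -5/1568 = 0.00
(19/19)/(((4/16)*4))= 1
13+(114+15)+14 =156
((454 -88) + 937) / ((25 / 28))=36484/25 = 1459.36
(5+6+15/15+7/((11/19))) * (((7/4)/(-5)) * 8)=-742/11 = -67.45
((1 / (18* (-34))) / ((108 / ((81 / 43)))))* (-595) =35/2064 = 0.02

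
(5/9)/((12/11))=0.51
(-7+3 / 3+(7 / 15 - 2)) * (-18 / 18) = 113/15 = 7.53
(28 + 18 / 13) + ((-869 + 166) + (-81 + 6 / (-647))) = -6347148/8411 = -754.62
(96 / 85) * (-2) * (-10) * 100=38400/17 = 2258.82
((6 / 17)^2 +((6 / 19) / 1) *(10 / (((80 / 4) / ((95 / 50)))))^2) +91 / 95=1501747/1098200 = 1.37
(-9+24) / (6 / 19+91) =57/347 = 0.16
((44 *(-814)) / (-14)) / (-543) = -17908/3801 = -4.71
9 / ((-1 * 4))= -2.25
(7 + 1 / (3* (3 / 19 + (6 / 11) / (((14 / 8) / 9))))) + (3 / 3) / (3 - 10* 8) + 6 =13117651/1001385 = 13.10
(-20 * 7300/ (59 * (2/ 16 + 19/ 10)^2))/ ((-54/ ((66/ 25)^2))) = 90449920/1161297 = 77.89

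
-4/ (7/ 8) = -32/7 = -4.57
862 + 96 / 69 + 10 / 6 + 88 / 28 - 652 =104425/483 = 216.20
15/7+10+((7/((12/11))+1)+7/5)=8803/420 = 20.96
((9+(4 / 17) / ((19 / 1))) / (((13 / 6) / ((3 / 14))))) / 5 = 26199/146965 = 0.18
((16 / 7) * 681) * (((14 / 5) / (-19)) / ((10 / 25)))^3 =-533904/6859 = -77.84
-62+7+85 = 30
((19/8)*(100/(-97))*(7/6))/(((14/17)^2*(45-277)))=137275/7561344 = 0.02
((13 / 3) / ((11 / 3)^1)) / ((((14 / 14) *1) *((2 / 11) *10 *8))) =13/160 = 0.08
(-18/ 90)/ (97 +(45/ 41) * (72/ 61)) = -2501/1229185 = 0.00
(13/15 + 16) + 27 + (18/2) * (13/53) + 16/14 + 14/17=48.04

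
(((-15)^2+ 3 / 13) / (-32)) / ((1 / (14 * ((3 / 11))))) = -3843/143 = -26.87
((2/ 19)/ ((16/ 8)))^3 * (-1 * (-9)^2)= -81/6859 = -0.01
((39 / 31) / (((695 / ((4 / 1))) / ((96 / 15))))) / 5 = 4992/538625 = 0.01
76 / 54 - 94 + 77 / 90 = -24769/270 = -91.74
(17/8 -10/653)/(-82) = -0.03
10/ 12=5/6 = 0.83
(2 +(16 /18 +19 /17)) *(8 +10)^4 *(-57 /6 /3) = -22641768/17 = -1331868.71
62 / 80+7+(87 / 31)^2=601631/38440 = 15.65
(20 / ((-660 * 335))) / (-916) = 1/10126380 = 0.00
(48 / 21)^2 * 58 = 14848/49 = 303.02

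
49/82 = 0.60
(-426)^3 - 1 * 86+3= -77308859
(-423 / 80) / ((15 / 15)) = -423/80 = -5.29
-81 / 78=-27/26 = -1.04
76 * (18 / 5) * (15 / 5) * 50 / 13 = 41040/13 = 3156.92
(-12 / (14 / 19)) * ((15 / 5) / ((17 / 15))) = -5130/119 = -43.11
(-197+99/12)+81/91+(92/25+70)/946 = -808270081/4304300 = -187.78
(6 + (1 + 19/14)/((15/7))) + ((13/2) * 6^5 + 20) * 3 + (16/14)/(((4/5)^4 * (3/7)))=72818693/480 = 151705.61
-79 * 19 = -1501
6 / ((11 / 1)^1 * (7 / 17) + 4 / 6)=306/265 = 1.15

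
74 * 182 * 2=26936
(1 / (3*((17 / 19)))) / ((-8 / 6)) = -19/68 = -0.28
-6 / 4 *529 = -1587/2 = -793.50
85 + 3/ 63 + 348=433.05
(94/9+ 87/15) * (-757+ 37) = -11696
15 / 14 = 1.07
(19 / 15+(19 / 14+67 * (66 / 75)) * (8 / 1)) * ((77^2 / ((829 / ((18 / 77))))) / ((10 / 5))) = 8381901/20725 = 404.43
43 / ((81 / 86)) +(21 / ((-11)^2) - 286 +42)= -1942285/9801 = -198.17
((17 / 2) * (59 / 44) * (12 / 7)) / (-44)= -3009/6776 = -0.44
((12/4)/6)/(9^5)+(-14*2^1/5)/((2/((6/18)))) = -551119/590490 = -0.93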